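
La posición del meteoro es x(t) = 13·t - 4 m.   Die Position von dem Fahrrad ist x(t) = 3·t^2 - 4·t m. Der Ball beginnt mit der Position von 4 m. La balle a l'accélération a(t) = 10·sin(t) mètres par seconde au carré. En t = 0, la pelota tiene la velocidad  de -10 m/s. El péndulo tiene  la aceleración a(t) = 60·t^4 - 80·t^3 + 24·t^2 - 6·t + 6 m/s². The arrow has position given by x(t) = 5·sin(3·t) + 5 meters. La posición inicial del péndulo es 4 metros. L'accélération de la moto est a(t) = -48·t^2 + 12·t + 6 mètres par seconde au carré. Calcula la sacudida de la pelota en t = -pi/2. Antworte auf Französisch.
Nous devons dériver notre équation de l'accélération a(t) = 10·sin(t) 1 fois. En dérivant l'accélération, nous obtenons le jerk: j(t) = 10·cos(t). Nous avons le jerk j(t) = 10·cos(t). En substituant t = -pi/2: j(-pi/2) = 0.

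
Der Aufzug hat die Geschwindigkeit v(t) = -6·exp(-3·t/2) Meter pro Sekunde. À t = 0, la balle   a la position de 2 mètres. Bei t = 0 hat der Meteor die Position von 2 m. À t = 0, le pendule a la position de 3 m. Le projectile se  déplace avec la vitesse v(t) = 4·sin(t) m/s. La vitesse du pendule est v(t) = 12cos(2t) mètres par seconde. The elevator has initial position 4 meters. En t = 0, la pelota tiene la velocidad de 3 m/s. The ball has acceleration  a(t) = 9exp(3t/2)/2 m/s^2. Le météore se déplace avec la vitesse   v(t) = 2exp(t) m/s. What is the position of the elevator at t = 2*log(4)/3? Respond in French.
Nous devons trouver l'intégrale de notre équation de la vitesse v(t) = -6·exp(-3·t/2) 1 fois. En intégrant la vitesse et en utilisant la condition initiale x(0) = 4, nous obtenons x(t) = 4·exp(-3·t/2). De l'équation de la position x(t) = 4·exp(-3·t/2), nous substituons t = 2*log(4)/3 pour obtenir x = 1.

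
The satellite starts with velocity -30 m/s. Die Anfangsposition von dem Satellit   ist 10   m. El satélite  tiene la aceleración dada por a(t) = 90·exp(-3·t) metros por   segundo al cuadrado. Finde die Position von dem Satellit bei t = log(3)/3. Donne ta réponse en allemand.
Ausgehend von der Beschleunigung a(t) = 90·exp(-3·t), nehmen wir 2 Integrale. Das Integral von der Beschleunigung ist die Geschwindigkeit. Mit v(0) = -30 erhalten wir v(t) = -30·exp(-3·t). Das Integral von der Geschwindigkeit, mit x(0) = 10, ergibt die Position: x(t) = 10·exp(-3·t). Wir haben die Position x(t) = 10·exp(-3·t). Durch Einsetzen von t = log(3)/3: x(log(3)/3) = 10/3.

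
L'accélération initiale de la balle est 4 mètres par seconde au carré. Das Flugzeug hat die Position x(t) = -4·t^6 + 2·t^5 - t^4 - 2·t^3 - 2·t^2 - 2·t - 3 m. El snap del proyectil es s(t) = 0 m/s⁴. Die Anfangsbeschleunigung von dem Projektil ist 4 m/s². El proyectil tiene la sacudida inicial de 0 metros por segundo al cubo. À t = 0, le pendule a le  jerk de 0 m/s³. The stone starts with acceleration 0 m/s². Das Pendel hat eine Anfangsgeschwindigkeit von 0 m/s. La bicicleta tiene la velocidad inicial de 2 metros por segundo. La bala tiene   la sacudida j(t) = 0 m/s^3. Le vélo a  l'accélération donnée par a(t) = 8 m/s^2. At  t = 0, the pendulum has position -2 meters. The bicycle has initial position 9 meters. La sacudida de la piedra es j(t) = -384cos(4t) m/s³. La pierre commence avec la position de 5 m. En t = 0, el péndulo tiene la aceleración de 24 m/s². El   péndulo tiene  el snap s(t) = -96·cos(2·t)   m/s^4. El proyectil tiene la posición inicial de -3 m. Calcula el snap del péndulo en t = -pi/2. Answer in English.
From the given snap equation s(t) = -96·cos(2·t), we substitute t = -pi/2 to get s = 96.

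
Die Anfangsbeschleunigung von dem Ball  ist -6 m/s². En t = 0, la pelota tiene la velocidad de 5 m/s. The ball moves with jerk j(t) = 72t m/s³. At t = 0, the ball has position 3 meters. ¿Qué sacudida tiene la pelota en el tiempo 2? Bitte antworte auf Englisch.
Using j(t) = 72·t and substituting t = 2, we find j = 144.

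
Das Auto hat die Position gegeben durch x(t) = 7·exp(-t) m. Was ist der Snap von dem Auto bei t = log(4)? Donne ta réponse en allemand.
Wir müssen unsere Gleichung für die Position x(t) = 7·exp(-t) 4-mal ableiten. Durch Ableiten von der Position erhalten wir die Geschwindigkeit: v(t) = -7·exp(-t). Mit d/dt von v(t) finden wir a(t) = 7·exp(-t). Mit d/dt von a(t) finden wir j(t) = -7·exp(-t). Durch Ableiten von dem Ruck erhalten wir den Snap: s(t) = 7·exp(-t). Wir haben den Snap s(t) = 7·exp(-t). Durch Einsetzen von t = log(4): s(log(4)) = 7/4.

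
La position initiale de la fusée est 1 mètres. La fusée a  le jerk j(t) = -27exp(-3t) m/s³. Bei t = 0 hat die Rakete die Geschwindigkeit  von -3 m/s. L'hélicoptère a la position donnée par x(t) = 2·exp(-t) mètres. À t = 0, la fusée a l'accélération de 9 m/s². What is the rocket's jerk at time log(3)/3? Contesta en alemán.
Aus der Gleichung für den Ruck j(t) = -27·exp(-3·t), setzen wir t = log(3)/3 ein und erhalten j = -9.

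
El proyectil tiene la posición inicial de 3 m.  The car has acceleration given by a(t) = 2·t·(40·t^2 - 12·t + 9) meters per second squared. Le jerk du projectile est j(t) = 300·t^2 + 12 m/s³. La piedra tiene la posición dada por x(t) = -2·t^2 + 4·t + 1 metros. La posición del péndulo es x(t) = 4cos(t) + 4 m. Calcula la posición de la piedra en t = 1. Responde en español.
De la ecuación de la posición x(t) = -2·t^2 + 4·t + 1, sustituimos t = 1 para obtener x = 3.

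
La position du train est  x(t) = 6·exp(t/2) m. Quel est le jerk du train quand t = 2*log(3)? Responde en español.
Partiendo de la posición x(t) = 6·exp(t/2), tomamos 3 derivadas. Derivando la posición, obtenemos la velocidad: v(t) = 3·exp(t/2). Tomando d/dt de v(t), encontramos a(t) = 3·exp(t/2)/2. Tomando d/dt de a(t), encontramos j(t) = 3·exp(t/2)/4. Tenemos la sacudida j(t) = 3·exp(t/2)/4. Sustituyendo t = 2*log(3): j(2*log(3)) = 9/4.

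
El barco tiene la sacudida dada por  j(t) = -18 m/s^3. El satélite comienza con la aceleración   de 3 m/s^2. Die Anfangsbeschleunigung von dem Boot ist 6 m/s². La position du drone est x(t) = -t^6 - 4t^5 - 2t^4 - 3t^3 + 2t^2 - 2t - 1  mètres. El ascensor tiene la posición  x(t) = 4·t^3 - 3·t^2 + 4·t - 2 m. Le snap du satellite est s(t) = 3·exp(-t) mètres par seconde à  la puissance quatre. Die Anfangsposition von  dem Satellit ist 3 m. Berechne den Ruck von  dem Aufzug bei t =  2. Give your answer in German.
Ausgehend von der Position x(t) = 4·t^3 - 3·t^2 + 4·t - 2, nehmen wir 3 Ableitungen. Mit d/dt von x(t) finden wir v(t) = 12·t^2 - 6·t + 4. Mit d/dt von v(t) finden wir a(t) = 24·t - 6. Durch Ableiten von der Beschleunigung erhalten wir den Ruck: j(t) = 24. Wir haben den Ruck j(t) = 24. Durch Einsetzen von t = 2: j(2) = 24.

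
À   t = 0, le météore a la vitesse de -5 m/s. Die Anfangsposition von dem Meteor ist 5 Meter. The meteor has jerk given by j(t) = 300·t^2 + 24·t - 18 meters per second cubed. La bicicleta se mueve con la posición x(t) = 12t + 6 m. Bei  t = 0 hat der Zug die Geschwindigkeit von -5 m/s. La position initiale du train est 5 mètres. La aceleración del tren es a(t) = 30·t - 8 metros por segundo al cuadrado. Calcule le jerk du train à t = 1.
Pour résoudre ceci, nous devons prendre 1 dérivée de notre équation de l'accélération a(t) = 30·t - 8. La dérivée de l'accélération donne le jerk: j(t) = 30. Nous avons le jerk j(t) = 30. En substituant t = 1: j(1) = 30.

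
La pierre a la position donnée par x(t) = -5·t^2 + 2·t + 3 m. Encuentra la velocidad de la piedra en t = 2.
Debemos derivar nuestra ecuación de la posición x(t) = -5·t^2 + 2·t + 3 1 vez. Derivando la posición, obtenemos la velocidad: v(t) = 2 - 10·t. Tenemos la velocidad v(t) = 2 - 10·t. Sustituyendo t = 2: v(2) = -18.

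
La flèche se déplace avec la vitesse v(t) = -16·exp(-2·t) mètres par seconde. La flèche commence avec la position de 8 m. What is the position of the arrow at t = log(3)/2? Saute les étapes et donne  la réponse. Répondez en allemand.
Die Position bei t = log(3)/2 ist x = 8/3.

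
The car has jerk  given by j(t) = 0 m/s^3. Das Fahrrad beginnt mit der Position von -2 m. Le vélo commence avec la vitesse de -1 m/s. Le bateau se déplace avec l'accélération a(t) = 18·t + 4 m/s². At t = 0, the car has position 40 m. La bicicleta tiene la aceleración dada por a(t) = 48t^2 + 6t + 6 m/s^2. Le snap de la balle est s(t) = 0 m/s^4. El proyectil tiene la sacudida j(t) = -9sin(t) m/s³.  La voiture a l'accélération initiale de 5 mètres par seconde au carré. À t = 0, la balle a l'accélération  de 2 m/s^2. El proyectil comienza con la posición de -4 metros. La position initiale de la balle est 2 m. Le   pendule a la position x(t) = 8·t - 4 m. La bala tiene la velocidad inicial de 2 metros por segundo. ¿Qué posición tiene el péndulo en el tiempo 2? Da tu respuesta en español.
Tenemos la posición x(t) = 8·t - 4. Sustituyendo t = 2: x(2) = 12.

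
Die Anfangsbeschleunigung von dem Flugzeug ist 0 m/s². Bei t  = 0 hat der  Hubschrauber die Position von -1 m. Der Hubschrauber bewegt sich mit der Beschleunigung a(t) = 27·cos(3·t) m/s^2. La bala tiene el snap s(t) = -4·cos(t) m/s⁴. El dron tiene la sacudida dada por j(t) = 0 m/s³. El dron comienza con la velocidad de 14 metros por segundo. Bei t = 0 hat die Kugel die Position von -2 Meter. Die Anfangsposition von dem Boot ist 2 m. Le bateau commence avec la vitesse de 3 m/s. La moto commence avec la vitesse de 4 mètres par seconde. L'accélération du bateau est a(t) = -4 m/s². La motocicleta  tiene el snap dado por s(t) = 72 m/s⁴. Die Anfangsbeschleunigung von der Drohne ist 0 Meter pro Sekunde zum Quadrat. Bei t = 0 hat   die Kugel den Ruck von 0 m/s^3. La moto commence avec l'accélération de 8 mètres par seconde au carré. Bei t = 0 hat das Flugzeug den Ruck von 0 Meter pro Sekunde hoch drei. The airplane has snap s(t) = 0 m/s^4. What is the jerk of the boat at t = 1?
We must differentiate our acceleration equation a(t) = -4 1 time. Taking d/dt of a(t), we find j(t) = 0. Using j(t) = 0 and substituting t = 1, we find j = 0.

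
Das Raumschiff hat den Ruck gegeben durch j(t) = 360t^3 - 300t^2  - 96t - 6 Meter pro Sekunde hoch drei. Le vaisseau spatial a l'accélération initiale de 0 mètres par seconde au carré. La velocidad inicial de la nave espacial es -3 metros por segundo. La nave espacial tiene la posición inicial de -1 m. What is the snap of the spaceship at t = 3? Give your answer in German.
Um dies zu lösen, müssen wir 1 Ableitung unserer Gleichung für den Ruck j(t) = 360·t^3 - 300·t^2 - 96·t - 6 nehmen. Durch Ableiten von dem Ruck erhalten wir den Snap: s(t) = 1080·t^2 - 600·t - 96. Wir haben den Snap s(t) = 1080·t^2 - 600·t - 96. Durch Einsetzen von t = 3: s(3) = 7824.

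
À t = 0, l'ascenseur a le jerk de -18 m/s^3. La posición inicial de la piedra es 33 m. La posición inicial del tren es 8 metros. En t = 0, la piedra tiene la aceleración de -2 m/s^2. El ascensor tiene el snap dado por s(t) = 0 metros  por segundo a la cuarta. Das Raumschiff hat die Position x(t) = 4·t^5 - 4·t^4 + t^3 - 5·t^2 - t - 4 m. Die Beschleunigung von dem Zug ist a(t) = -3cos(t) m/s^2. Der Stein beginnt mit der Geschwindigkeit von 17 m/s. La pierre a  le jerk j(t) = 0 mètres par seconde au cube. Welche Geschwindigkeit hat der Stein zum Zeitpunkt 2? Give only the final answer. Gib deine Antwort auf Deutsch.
Bei t = 2, v = 13.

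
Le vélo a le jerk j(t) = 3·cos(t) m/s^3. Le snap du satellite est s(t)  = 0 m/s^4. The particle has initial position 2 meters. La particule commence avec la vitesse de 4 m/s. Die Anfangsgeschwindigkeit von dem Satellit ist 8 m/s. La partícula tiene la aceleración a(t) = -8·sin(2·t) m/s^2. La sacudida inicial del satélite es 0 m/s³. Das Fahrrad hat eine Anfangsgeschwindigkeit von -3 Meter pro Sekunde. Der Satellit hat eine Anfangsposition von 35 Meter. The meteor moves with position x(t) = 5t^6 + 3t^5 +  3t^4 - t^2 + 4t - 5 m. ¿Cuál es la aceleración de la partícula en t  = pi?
Usando a(t) = -8·sin(2·t) y sustituyendo t = pi, encontramos a = 0.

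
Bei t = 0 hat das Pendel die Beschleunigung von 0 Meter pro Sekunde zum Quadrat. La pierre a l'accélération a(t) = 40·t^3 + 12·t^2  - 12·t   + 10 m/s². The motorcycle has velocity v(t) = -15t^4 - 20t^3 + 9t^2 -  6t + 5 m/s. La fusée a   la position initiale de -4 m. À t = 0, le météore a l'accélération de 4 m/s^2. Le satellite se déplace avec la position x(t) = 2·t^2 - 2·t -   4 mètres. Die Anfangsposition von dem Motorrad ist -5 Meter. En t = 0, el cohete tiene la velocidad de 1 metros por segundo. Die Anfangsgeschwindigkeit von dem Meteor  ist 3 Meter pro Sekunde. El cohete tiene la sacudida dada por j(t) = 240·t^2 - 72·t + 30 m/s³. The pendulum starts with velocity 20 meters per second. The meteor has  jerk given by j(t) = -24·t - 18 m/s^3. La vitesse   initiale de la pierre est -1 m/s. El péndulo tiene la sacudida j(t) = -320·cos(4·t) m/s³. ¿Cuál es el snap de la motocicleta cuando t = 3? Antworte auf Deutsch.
Um dies zu lösen, müssen wir 3 Ableitungen unserer Gleichung für die Geschwindigkeit v(t) = -15·t^4 - 20·t^3 + 9·t^2 - 6·t + 5 nehmen. Durch Ableiten von der Geschwindigkeit erhalten wir die Beschleunigung: a(t) = -60·t^3 - 60·t^2 + 18·t - 6. Durch Ableiten von der Beschleunigung erhalten wir den Ruck: j(t) = -180·t^2 - 120·t + 18. Die Ableitung von dem Ruck ergibt den Snap: s(t) = -360·t - 120. Wir haben den Snap s(t) = -360·t - 120. Durch Einsetzen von t = 3: s(3) = -1200.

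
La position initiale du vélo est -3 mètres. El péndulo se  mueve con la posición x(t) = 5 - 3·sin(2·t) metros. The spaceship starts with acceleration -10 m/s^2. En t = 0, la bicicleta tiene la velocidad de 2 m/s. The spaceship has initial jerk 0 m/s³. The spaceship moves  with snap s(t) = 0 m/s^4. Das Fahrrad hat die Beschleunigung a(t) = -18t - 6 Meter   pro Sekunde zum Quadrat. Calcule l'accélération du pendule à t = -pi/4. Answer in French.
Nous devons dériver notre équation de la position x(t) = 5 - 3·sin(2·t) 2 fois. En dérivant la position, nous obtenons la vitesse: v(t) = -6·cos(2·t). En dérivant la vitesse, nous obtenons l'accélération: a(t) = 12·sin(2·t). Nous avons l'accélération a(t) = 12·sin(2·t). En substituant t = -pi/4: a(-pi/4) = -12.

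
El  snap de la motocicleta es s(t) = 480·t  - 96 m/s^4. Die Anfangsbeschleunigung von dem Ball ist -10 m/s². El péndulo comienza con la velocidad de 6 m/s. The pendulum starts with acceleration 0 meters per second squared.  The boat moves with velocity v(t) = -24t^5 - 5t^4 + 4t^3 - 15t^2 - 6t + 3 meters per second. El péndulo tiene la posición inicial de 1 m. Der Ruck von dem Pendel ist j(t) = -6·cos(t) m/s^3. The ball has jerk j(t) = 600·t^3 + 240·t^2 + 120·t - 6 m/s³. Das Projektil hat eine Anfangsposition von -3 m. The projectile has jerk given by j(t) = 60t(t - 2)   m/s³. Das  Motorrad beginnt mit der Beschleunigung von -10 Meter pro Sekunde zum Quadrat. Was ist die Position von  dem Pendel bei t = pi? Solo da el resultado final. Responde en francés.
À t = pi, x = 1.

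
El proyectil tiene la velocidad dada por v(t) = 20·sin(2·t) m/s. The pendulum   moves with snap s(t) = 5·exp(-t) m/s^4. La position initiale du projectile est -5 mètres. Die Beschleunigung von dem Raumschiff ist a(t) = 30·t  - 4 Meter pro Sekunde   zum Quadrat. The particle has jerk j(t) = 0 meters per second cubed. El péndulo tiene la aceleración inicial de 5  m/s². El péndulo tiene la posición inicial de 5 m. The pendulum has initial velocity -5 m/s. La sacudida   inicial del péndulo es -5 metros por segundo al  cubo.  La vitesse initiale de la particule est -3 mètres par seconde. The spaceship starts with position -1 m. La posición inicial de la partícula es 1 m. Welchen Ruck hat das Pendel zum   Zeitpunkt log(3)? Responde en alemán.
Wir müssen das Integral unserer Gleichung für den Snap s(t) = 5·exp(-t) 1-mal finden. Mit ∫s(t)dt und Anwendung von j(0) = -5, finden wir j(t) = -5·exp(-t). Aus der Gleichung für den Ruck j(t) = -5·exp(-t), setzen wir t = log(3) ein und erhalten j = -5/3.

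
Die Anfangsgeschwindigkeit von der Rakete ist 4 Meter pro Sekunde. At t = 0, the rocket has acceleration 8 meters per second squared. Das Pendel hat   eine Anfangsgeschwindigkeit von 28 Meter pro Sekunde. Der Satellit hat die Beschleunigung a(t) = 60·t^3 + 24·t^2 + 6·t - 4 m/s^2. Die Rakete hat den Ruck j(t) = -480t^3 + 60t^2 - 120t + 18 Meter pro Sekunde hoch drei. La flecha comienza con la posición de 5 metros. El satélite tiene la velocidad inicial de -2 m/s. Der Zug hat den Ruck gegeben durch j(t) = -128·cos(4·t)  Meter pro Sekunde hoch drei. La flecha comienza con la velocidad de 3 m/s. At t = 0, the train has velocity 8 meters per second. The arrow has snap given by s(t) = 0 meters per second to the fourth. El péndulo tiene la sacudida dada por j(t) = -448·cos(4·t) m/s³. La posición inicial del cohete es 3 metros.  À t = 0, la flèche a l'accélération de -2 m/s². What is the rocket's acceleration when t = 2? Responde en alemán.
Ausgehend von dem Ruck j(t) = -480·t^3 + 60·t^2 - 120·t + 18, nehmen wir 1 Stammfunktion. Mit ∫j(t)dt und Anwendung von a(0) = 8, finden wir a(t) = -120·t^4 + 20·t^3 - 60·t^2 + 18·t + 8. Wir haben die Beschleunigung a(t) = -120·t^4 + 20·t^3 - 60·t^2 + 18·t + 8. Durch Einsetzen von t = 2: a(2) = -1956.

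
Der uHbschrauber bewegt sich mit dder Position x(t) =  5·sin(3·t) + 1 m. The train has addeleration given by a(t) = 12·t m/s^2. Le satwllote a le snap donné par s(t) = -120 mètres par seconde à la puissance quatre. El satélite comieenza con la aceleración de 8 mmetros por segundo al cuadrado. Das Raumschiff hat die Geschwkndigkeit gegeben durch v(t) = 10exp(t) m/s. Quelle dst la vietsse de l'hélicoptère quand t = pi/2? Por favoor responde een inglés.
Starting from position x(t) = 5·sin(3·t) + 1, we take 1 derivative. The derivative of position gives velocity: v(t) = 15·cos(3·t). Using v(t) = 15·cos(3·t) and substituting t = pi/2, we find v = 0.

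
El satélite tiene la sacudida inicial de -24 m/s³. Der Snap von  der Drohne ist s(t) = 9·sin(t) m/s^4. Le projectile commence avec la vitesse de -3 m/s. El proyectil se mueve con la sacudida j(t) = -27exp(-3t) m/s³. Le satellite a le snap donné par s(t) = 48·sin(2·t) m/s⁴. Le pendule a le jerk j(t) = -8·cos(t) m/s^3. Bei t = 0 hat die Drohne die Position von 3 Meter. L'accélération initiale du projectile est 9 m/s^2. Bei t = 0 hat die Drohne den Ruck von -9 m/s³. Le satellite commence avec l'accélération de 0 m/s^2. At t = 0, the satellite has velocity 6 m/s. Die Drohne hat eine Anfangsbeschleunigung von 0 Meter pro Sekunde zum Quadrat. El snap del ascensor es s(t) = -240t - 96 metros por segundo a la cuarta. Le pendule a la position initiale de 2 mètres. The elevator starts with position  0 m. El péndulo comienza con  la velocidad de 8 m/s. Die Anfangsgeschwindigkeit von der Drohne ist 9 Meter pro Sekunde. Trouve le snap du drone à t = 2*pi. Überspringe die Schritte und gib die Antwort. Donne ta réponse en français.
La réponse est 0.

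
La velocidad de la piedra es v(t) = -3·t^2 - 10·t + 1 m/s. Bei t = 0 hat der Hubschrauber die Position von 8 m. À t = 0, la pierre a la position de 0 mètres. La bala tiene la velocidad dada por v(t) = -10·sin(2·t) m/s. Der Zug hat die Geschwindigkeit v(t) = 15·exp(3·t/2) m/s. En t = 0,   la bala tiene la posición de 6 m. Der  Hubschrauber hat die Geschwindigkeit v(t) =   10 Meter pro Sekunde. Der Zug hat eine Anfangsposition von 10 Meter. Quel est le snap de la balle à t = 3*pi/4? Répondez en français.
Nous devons dériver notre équation de la vitesse v(t) = -10·sin(2·t) 3 fois. La dérivée de la vitesse donne l'accélération: a(t) = -20·cos(2·t). En prenant d/dt de a(t), nous trouvons j(t) = 40·sin(2·t). En dérivant le jerk, nous obtenons le snap: s(t) = 80·cos(2·t). En utilisant s(t) = 80·cos(2·t) et en substituant t = 3*pi/4, nous trouvons s = 0.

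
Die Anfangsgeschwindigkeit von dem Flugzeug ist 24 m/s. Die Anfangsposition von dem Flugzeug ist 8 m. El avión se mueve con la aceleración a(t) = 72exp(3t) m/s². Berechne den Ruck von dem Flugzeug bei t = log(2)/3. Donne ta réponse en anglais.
Starting from acceleration a(t) = 72·exp(3·t), we take 1 derivative. Differentiating acceleration, we get jerk: j(t) = 216·exp(3·t). Using j(t) = 216·exp(3·t) and substituting t = log(2)/3, we find j = 432.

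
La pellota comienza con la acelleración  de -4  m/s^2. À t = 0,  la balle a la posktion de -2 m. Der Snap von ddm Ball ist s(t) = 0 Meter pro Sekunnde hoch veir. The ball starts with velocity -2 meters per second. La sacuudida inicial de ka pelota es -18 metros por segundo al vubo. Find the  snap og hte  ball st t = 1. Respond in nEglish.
We have snap s(t) = 0. Substituting t = 1: s(1) = 0.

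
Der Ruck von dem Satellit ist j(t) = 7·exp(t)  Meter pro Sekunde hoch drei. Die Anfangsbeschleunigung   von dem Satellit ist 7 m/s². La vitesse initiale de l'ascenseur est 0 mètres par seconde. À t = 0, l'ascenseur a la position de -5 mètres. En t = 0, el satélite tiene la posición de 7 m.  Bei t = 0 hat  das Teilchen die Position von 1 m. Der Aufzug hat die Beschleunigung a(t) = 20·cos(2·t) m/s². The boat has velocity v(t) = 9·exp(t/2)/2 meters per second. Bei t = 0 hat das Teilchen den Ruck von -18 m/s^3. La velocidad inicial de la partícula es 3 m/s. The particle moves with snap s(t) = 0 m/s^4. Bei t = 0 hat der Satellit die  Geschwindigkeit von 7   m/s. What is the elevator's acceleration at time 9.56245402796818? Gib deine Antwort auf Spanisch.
Usando a(t) = 20·cos(2·t) y sustituyendo t = 9.56245402796818, encontramos a = 19.2465903388689.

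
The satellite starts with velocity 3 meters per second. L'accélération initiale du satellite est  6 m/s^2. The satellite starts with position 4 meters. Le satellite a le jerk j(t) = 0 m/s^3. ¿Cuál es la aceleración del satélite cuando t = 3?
Necesitamos integrar nuestra ecuación de la sacudida j(t) = 0 1 vez. Integrando la sacudida y usando la condición inicial a(0) = 6, obtenemos a(t) = 6. Usando a(t) = 6 y sustituyendo t = 3, encontramos a = 6.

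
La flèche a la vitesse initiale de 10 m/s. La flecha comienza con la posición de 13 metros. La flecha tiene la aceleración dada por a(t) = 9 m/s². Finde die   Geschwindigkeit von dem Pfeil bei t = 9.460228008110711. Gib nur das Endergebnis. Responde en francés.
À t = 9.460228008110711, v = 95.1420520729964.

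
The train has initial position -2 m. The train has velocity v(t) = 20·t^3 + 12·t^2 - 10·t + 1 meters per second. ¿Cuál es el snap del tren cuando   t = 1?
Debemos derivar nuestra ecuación de la velocidad v(t) = 20·t^3 + 12·t^2 - 10·t + 1 3 veces. Tomando d/dt de v(t), encontramos a(t) = 60·t^2 + 24·t - 10. La derivada de la aceleración da la sacudida: j(t) = 120·t + 24. Derivando la sacudida, obtenemos el snap: s(t) = 120. De la ecuación del snap s(t) = 120, sustituimos t = 1 para obtener s = 120.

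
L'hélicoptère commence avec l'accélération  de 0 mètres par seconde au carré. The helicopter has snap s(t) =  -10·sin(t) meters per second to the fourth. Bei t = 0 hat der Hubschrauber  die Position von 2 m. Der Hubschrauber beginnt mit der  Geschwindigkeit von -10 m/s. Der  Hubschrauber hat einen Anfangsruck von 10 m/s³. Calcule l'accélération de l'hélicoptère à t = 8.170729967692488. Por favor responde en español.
Partiendo del snap s(t) = -10·sin(t), tomamos 2 antiderivadas. Tomando ∫s(t)dt y aplicando j(0) = 10, encontramos j(t) = 10·cos(t). Tomando ∫j(t)dt y aplicando a(0) = 0, encontramos a(t) = 10·sin(t). Tenemos la aceleración a(t) = 10·sin(t). Sustituyendo t = 8.170729967692488: a(8.170729967692488) = 9.50253263471571.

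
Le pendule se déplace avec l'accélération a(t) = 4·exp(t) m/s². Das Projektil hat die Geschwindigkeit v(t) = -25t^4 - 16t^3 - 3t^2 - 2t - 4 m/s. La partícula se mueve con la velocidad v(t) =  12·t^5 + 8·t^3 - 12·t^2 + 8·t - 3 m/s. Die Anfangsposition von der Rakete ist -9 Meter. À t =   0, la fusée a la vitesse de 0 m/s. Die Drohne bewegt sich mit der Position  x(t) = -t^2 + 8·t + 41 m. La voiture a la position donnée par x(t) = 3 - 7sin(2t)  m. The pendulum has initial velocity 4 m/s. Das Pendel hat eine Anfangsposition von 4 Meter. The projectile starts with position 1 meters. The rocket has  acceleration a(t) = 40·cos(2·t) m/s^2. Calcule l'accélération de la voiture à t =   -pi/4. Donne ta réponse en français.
Nous devons dériver notre équation de la position x(t) = 3 - 7·sin(2·t) 2 fois. En prenant d/dt de x(t), nous trouvons v(t) = -14·cos(2·t). En dérivant la vitesse, nous obtenons l'accélération: a(t) = 28·sin(2·t). De l'équation de l'accélération a(t) = 28·sin(2·t), nous substituons t = -pi/4 pour obtenir a = -28.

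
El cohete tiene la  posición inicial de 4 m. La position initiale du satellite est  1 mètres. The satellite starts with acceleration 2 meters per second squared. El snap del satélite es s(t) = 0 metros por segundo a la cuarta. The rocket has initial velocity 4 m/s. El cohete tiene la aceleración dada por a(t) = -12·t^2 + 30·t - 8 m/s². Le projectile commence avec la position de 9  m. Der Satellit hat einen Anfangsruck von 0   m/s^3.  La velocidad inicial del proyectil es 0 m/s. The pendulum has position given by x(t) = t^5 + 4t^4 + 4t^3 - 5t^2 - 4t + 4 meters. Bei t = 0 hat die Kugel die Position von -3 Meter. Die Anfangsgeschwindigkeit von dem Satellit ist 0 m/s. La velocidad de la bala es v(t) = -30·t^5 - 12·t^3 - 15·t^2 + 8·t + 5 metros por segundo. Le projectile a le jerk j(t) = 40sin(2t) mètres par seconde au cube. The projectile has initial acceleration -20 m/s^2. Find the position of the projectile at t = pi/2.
We must find the antiderivative of our jerk equation j(t) = 40·sin(2·t) 3 times. The antiderivative of jerk is acceleration. Using a(0) = -20, we get a(t) = -20·cos(2·t). Finding the antiderivative of a(t) and using v(0) = 0: v(t) = -10·sin(2·t). The antiderivative of velocity is position. Using x(0) = 9, we get x(t) = 5·cos(2·t) + 4. Using x(t) = 5·cos(2·t) + 4 and substituting t = pi/2, we find x = -1.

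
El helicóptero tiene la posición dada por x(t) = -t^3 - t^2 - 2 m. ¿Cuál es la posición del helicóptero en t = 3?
Usando x(t) = -t^3 - t^2 - 2 y sustituyendo t = 3, encontramos x = -38.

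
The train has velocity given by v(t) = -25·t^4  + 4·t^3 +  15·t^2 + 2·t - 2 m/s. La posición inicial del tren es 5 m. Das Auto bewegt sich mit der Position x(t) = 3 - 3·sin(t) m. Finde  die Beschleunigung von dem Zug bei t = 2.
Um dies zu lösen, müssen wir 1 Ableitung unserer Gleichung für die Geschwindigkeit v(t) = -25·t^4 + 4·t^3 + 15·t^2 + 2·t - 2 nehmen. Durch Ableiten von der Geschwindigkeit erhalten wir die Beschleunigung: a(t) = -100·t^3 + 12·t^2 + 30·t + 2. Wir haben die Beschleunigung a(t) = -100·t^3 + 12·t^2 + 30·t + 2. Durch Einsetzen von t = 2: a(2) = -690.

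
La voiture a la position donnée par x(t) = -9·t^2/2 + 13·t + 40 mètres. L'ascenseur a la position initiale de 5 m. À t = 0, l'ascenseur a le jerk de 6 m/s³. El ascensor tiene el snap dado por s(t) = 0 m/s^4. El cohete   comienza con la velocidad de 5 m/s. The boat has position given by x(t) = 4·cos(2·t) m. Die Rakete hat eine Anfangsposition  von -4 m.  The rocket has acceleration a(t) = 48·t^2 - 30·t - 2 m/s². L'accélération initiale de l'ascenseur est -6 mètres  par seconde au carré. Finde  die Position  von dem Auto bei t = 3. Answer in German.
Mit x(t) = -9·t^2/2 + 13·t + 40 und Einsetzen von t = 3, finden wir x = 77/2.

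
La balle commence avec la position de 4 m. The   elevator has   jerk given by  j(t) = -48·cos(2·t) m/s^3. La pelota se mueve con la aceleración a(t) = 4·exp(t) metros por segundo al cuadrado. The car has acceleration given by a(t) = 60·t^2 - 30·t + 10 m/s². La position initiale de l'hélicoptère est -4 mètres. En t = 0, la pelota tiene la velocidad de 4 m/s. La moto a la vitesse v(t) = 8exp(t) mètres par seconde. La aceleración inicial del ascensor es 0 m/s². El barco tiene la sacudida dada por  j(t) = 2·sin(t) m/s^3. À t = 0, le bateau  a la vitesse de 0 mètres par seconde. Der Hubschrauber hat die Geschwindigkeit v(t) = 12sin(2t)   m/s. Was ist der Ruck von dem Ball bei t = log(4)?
Wir müssen unsere Gleichung für die Beschleunigung a(t) = 4·exp(t) 1-mal ableiten. Die Ableitung von der Beschleunigung ergibt den Ruck: j(t) = 4·exp(t). Mit j(t) = 4·exp(t) und Einsetzen von t = log(4), finden wir j = 16.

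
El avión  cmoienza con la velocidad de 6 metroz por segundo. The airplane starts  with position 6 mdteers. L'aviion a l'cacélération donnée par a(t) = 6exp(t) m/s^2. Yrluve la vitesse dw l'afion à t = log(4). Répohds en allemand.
Wir müssen das Integral unserer Gleichung für die Beschleunigung a(t) = 6·exp(t) 1-mal finden. Mit ∫a(t)dt und Anwendung von v(0) = 6, finden wir v(t) = 6·exp(t). Wir haben die Geschwindigkeit v(t) = 6·exp(t). Durch Einsetzen von t = log(4): v(log(4)) = 24.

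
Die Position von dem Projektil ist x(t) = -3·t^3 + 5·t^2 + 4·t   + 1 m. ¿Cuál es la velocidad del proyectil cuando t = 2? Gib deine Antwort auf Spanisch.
Para resolver esto, necesitamos tomar 1 derivada de nuestra ecuación de la posición x(t) = -3·t^3 + 5·t^2 + 4·t + 1. Tomando d/dt de x(t), encontramos v(t) = -9·t^2 + 10·t + 4. De la ecuación de la velocidad v(t) = -9·t^2 + 10·t + 4, sustituimos t = 2 para obtener v = -12.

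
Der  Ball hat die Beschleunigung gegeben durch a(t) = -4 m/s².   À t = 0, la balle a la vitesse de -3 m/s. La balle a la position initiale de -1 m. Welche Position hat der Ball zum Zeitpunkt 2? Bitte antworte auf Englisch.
We must find the antiderivative of our acceleration equation a(t) = -4 2 times. Finding the antiderivative of a(t) and using v(0) = -3: v(t) = -4·t - 3. Taking ∫v(t)dt and applying x(0) = -1, we find x(t) = -2·t^2 - 3·t - 1. Using x(t) = -2·t^2 - 3·t - 1 and substituting t = 2, we find x = -15.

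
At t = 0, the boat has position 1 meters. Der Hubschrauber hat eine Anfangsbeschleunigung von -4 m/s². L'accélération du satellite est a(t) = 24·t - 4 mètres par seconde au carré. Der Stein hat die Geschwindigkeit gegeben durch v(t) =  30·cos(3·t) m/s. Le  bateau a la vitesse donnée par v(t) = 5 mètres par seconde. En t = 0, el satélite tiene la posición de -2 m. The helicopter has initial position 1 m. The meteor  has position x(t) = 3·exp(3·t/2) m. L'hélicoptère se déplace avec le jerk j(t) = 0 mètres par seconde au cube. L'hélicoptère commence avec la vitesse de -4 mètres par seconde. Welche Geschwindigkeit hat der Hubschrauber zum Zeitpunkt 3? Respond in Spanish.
Para resolver esto, necesitamos tomar 2 antiderivadas de nuestra ecuación de la sacudida j(t) = 0. La antiderivada de la sacudida, con a(0) = -4, da la aceleración: a(t) = -4. La integral de la aceleración es la velocidad. Usando v(0) = -4, obtenemos v(t) = -4·t - 4. Usando v(t) = -4·t - 4 y sustituyendo t = 3, encontramos v = -16.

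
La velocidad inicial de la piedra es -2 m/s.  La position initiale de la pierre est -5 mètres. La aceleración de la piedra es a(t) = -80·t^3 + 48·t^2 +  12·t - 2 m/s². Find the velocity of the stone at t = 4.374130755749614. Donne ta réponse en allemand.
Ausgehend von der Beschleunigung a(t) = -80·t^3 + 48·t^2 + 12·t - 2, nehmen wir 1 Integral. Das Integral von der Beschleunigung, mit v(0) = -2, ergibt die Geschwindigkeit: v(t) = -20·t^4 + 16·t^3 + 6·t^2 - 2·t - 2. Mit v(t) = -20·t^4 + 16·t^3 + 6·t^2 - 2·t - 2 und Einsetzen von t = 4.374130755749614, finden wir v = -5878.35383748143.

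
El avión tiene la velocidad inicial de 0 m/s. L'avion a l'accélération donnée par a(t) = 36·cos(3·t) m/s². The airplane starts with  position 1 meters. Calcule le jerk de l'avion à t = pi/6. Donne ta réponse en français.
En partant de l'accélération a(t) = 36·cos(3·t), nous prenons 1 dérivée. En dérivant l'accélération, nous obtenons le jerk: j(t) = -108·sin(3·t). Nous avons le jerk j(t) = -108·sin(3·t). En substituant t = pi/6: j(pi/6) = -108.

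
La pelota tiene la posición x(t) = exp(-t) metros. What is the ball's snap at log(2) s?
Starting from position x(t) = exp(-t), we take 4 derivatives. Differentiating position, we get velocity: v(t) = -exp(-t). The derivative of velocity gives acceleration: a(t) = exp(-t). Taking d/dt of a(t), we find j(t) = -exp(-t). The derivative of jerk gives snap: s(t) = exp(-t). Using s(t) = exp(-t) and substituting t = log(2), we find s = 1/2.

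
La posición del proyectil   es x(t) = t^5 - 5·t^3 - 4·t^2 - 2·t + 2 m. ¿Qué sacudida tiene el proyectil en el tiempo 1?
Partiendo de la posición x(t) = t^5 - 5·t^3 - 4·t^2 - 2·t + 2, tomamos 3 derivadas. La derivada de la posición da la velocidad: v(t) = 5·t^4 - 15·t^2 - 8·t - 2. La derivada de la velocidad da la aceleración: a(t) = 20·t^3 - 30·t - 8. Tomando d/dt de a(t), encontramos j(t) = 60·t^2 - 30. Tenemos la sacudida j(t) = 60·t^2 - 30. Sustituyendo t = 1: j(1) = 30.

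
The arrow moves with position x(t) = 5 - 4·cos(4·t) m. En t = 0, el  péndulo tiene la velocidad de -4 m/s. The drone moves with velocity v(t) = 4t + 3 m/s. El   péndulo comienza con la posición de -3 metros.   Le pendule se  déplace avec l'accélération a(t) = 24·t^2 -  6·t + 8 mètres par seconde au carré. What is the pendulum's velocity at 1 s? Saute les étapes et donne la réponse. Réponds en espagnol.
En t = 1, v = 9.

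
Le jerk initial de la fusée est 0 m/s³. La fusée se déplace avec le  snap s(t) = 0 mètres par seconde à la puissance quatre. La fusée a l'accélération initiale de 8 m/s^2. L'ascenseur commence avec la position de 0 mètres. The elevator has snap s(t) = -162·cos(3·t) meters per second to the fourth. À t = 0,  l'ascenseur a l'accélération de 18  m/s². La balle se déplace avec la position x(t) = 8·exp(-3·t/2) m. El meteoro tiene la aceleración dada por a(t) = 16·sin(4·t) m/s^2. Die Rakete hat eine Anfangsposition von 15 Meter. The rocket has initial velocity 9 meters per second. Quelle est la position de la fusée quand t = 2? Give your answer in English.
We need to integrate our snap equation s(t) = 0 4 times. Taking ∫s(t)dt and applying j(0) = 0, we find j(t) = 0. The antiderivative of jerk, with a(0) = 8, gives acceleration: a(t) = 8. Taking ∫a(t)dt and applying v(0) = 9, we find v(t) = 8·t + 9. Finding the integral of v(t) and using x(0) = 15: x(t) = 4·t^2 + 9·t + 15. Using x(t) = 4·t^2 + 9·t + 15 and substituting t = 2, we find x = 49.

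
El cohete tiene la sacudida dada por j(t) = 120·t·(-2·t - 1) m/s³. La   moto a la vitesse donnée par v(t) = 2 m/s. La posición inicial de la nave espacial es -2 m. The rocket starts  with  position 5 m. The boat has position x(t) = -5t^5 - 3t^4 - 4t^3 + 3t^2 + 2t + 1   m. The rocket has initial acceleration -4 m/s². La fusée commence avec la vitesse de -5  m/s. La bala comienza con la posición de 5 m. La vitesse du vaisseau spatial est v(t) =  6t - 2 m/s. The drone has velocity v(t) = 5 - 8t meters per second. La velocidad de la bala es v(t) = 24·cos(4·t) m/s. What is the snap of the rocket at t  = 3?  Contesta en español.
Partiendo de la sacudida j(t) = 120·t·(-2·t - 1), tomamos 1 derivada. La derivada de la sacudida da el snap: s(t) = -480·t - 120. Usando s(t) = -480·t - 120 y sustituyendo t = 3, encontramos s = -1560.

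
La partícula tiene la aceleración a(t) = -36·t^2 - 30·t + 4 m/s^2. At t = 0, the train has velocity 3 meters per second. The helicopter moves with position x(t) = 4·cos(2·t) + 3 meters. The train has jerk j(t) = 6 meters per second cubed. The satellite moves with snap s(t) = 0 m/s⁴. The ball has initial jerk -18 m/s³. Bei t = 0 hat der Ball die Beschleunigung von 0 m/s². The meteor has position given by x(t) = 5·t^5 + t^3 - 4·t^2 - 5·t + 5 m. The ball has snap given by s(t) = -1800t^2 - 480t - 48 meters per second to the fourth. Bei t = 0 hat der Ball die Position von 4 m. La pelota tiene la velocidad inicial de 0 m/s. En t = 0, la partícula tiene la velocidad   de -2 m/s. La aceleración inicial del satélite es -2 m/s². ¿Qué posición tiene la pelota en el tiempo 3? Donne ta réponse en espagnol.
Necesitamos integrar nuestra ecuación del snap s(t) = -1800·t^2 - 480·t - 48 4 veces. Integrando el snap y usando la condición inicial j(0) = -18, obtenemos j(t) = -600·t^3 - 240·t^2 - 48·t - 18. La antiderivada de la sacudida es la aceleración. Usando a(0) = 0, obtenemos a(t) = 2·t·(-75·t^3 - 40·t^2 - 12·t - 9). La integral de la aceleración, con v(0) = 0, da la velocidad: v(t) = t^2·(-30·t^3 - 20·t^2 - 8·t - 9). La antiderivada de la velocidad, con x(0) = 4, da la posición: x(t) = -5·t^6 - 4·t^5 - 2·t^4 - 3·t^3 + 4. Usando x(t) = -5·t^6 - 4·t^5 - 2·t^4 - 3·t^3 + 4 y sustituyendo t = 3, encontramos x = -4856.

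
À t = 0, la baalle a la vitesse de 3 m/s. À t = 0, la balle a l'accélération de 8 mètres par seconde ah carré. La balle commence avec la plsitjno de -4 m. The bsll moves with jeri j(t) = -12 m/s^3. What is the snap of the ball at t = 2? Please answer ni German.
Wir müssen unsere Gleichung für den Ruck j(t) = -12 1-mal ableiten. Mit d/dt von j(t) finden wir s(t) = 0. Aus der Gleichung für den Snap s(t) = 0, setzen wir t = 2 ein und erhalten s = 0.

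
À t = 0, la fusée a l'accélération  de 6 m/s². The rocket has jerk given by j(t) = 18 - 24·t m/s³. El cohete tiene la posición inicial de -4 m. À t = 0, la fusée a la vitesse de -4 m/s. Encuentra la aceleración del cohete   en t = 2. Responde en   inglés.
We must find the antiderivative of our jerk equation j(t) = 18 - 24·t 1 time. Taking ∫j(t)dt and applying a(0) = 6, we find a(t) = -12·t^2 + 18·t + 6. From the given acceleration equation a(t) = -12·t^2 + 18·t + 6, we substitute t = 2 to get a = -6.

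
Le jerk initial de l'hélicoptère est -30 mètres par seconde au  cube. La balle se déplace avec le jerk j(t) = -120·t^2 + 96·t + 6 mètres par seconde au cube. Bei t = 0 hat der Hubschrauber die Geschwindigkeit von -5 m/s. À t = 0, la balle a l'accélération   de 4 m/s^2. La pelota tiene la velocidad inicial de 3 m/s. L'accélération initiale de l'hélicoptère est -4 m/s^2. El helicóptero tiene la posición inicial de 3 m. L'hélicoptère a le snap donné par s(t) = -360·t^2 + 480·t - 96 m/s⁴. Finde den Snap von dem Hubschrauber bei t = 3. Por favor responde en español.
Usando s(t) = -360·t^2 + 480·t - 96 y sustituyendo t = 3, encontramos s = -1896.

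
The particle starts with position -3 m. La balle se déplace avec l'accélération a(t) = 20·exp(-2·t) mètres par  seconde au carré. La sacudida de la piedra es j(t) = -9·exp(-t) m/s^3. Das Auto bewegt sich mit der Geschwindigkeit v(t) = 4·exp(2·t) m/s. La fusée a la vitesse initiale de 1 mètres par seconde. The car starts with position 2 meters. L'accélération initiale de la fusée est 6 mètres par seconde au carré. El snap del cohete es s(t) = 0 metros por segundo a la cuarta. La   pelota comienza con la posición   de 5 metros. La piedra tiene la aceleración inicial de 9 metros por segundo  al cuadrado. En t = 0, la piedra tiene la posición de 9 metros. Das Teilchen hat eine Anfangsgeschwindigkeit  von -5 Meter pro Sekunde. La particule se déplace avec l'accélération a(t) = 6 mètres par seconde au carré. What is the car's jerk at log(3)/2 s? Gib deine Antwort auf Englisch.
We must differentiate our velocity equation v(t) = 4·exp(2·t) 2 times. Differentiating velocity, we get acceleration: a(t) = 8·exp(2·t). The derivative of acceleration gives jerk: j(t) = 16·exp(2·t). We have jerk j(t) = 16·exp(2·t). Substituting t = log(3)/2: j(log(3)/2) = 48.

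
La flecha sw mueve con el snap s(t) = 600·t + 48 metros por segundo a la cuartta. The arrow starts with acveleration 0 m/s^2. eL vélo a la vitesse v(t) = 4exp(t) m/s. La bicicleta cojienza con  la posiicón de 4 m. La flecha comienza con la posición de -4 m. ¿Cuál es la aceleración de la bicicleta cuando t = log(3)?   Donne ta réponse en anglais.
To solve this, we need to take 1 derivative of our velocity equation v(t) = 4·exp(t). Taking d/dt of v(t), we find a(t) = 4·exp(t). Using a(t) = 4·exp(t) and substituting t = log(3), we find a = 12.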